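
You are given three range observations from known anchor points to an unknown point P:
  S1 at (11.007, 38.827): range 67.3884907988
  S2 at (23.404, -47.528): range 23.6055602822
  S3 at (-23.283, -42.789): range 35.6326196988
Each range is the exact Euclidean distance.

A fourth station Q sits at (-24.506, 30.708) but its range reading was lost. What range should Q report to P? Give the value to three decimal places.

68.254

eq1: (x − 11.007)² + (y − 38.827)² = 67.3884907988²
eq2: (x − 23.404)² + (y + 47.528)² = 23.6055602822²
eq3: (x + 23.283)² + (y + 42.789)² = 35.6326196988²
eq3−eq1, eq3−eq2 (x²,y² cancel):
  68.580·x + 163.232·y = -4015.831738
  93.374·x − 9.478·y = 1146.122500
det = 68.580·-9.478 − 163.232·93.374 = -15891.626008
x = (-4015.831738·-9.478 − 163.232·1146.122500) / -15891.626008 = 9.377380
y = (68.580·1146.122500 − -4015.831738·93.374) / -15891.626008 = -28.541784
|P − Q| = √((9.377380 − -24.506)² + (-28.541784 − 30.708)²) = 68.254086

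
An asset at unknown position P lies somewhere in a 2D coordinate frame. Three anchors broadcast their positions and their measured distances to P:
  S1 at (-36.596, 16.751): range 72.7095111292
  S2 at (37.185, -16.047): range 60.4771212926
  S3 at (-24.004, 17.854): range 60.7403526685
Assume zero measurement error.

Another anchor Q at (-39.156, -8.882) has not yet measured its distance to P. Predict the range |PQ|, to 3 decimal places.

87.731

eq1: (x + 36.596)² + (y − 16.751)² = 72.7095111292²
eq2: (x − 37.185)² + (y + 16.047)² = 60.4771212926²
eq3: (x + 24.004)² + (y − 17.854)² = 60.7403526685²
eq3−eq1, eq3−eq2 (x²,y² cancel):
  -25.184·x − 2.206·y = -872.376681
  122.378·x − 67.802·y = 777.181344
det = -25.184·-67.802 − -2.206·122.378 = 1977.491436
x = (-872.376681·-67.802 − -2.206·777.181344) / 1977.491436 = 30.778058
y = (-25.184·777.181344 − -872.376681·122.378) / 1977.491436 = 44.089788
|P − Q| = √((30.778058 − -39.156)² + (44.089788 − -8.882)²) = 87.731310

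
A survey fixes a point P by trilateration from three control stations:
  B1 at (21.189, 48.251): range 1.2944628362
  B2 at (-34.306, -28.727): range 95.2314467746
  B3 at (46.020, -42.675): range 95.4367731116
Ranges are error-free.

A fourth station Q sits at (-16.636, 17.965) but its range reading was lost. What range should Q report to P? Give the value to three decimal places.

eq1: (x − 21.189)² + (y − 48.251)² = 1.2944628362²
eq2: (x + 34.306)² + (y + 28.727)² = 95.2314467746²
eq3: (x − 46.020)² + (y + 42.675)² = 95.4367731116²
eq3−eq1, eq3−eq2 (x²,y² cancel):
  -49.662·x + 181.852·y = 7944.638725
  -160.652·x + 27.896·y = -1897.704653
det = -49.662·27.896 − 181.852·-160.652 = 27829.516352
x = (7944.638725·27.896 − 181.852·-1897.704653) / 27829.516352 = 20.364171
y = (-49.662·-1897.704653 − 7944.638725·-160.652) / 27829.516352 = 49.248643
|P − Q| = √((20.364171 − -16.636)² + (49.248643 − 17.965)²) = 48.452853

48.453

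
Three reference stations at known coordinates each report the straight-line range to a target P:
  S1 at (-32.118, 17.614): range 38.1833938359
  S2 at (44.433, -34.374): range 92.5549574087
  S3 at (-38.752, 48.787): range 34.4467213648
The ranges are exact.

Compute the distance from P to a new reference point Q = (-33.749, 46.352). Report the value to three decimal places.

29.211

eq1: (x + 32.118)² + (y − 17.614)² = 38.1833938359²
eq2: (x − 44.433)² + (y + 34.374)² = 92.5549574087²
eq3: (x + 38.752)² + (y − 48.787)² = 34.4467213648²
eq1−eq3, eq1−eq2 (x²,y² cancel):
  -13.268·x + 62.346·y = 2811.464905
  153.102·x − 103.976·y = -5294.404131
det = -13.268·-103.976 − 62.346·153.102 = -8165.743724
x = (2811.464905·-103.976 − 62.346·-5294.404131) / -8165.743724 = -4.624202
y = (-13.268·-5294.404131 − 2811.464905·153.102) / -8165.743724 = 44.110464
|P − Q| = √((-4.624202 − -33.749)² + (44.110464 − 46.352)²) = 29.210929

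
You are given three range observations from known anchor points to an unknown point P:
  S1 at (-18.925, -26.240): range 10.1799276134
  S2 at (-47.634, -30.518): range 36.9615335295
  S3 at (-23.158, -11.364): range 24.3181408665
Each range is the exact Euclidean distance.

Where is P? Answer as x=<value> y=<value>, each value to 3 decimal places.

eq1: (x + 18.925)² + (y + 26.240)² = 10.1799276134²
eq2: (x + 47.634)² + (y + 30.518)² = 36.9615335295²
eq3: (x + 23.158)² + (y + 11.364)² = 24.3181408665²
eq2−eq3, eq2−eq1 (x²,y² cancel):
  48.952·x + 38.308·y = -1760.129834
  57.418·x + 8.556·y = -891.129020
det = 48.952·8.556 − 38.308·57.418 = -1780.735432
x = (-1760.129834·8.556 − 38.308·-891.129020) / -1780.735432 = -10.713382
y = (48.952·-891.129020 − -1760.129834·57.418) / -1780.735432 = -32.256665

x=-10.713 y=-32.257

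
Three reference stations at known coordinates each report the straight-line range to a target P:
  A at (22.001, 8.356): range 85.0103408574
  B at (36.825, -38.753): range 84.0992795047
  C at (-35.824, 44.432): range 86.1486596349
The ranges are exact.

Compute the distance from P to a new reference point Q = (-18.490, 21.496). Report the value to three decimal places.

68.754

eq1: (x − 22.001)² + (y − 8.356)² = 85.0103408574²
eq2: (x − 36.825)² + (y + 38.753)² = 84.0992795047²
eq3: (x + 35.824)² + (y − 44.432)² = 86.1486596349²
eq3−eq2, eq3−eq1 (x²,y² cancel):
  145.298·x − 166.370·y = -50.783222
  115.650·x − 72.152·y = -2508.861359
det = 145.298·-72.152 − -166.370·115.650 = 8757.149204
x = (-50.783222·-72.152 − -166.370·-2508.861359) / 8757.149204 = -47.245416
y = (145.298·-2508.861359 − -50.783222·115.650) / 8757.149204 = -40.956189
|P − Q| = √((-47.245416 − -18.490)² + (-40.956189 − 21.496)²) = 68.754271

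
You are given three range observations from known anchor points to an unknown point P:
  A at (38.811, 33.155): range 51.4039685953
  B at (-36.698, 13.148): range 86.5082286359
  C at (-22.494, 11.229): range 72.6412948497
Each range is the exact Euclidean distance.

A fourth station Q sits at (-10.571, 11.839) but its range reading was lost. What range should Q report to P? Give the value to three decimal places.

62.201

eq1: (x − 38.811)² + (y − 33.155)² = 51.4039685953²
eq2: (x + 36.698)² + (y − 13.148)² = 86.5082286359²
eq3: (x + 22.494)² + (y − 11.229)² = 72.6412948497²
eq2−eq1, eq2−eq3 (x²,y² cancel):
  151.018·x + 40.014·y = 5927.240272
  28.408·x − 3.838·y = 1319.373273
det = 151.018·-3.838 − 40.014·28.408 = -1716.324796
x = (5927.240272·-3.838 − 40.014·1319.373273) / -1716.324796 = 44.013901
y = (151.018·1319.373273 − 5927.240272·28.408) / -1716.324796 = -17.984982
|P − Q| = √((44.013901 − -10.571)² + (-17.984982 − 11.839)²) = 62.201137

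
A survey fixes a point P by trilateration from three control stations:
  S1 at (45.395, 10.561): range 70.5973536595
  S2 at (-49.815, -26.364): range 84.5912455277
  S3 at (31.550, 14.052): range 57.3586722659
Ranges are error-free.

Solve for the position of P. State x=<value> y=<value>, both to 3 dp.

x=-13.224 y=49.904

eq1: (x − 45.395)² + (y − 10.561)² = 70.5973536595²
eq2: (x + 49.815)² + (y + 26.364)² = 84.5912455277²
eq3: (x − 31.550)² + (y − 14.052)² = 57.3586722659²
eq3−eq1, eq3−eq2 (x²,y² cancel):
  27.690·x − 6.982·y = -714.589518
  -162.730·x − 80.832·y = -1881.928019
det = 27.690·-80.832 − -6.982·-162.730 = -3374.418940
x = (-714.589518·-80.832 − -6.982·-1881.928019) / -3374.418940 = -13.223633
y = (27.690·-1881.928019 − -714.589518·-162.730) / -3374.418940 = 49.903625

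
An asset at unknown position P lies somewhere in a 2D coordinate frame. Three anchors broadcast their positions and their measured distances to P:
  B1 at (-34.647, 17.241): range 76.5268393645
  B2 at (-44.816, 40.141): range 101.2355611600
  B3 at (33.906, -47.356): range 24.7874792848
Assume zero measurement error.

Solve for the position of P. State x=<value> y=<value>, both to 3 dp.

eq1: (x + 34.647)² + (y − 17.241)² = 76.5268393645²
eq2: (x + 44.816)² + (y − 40.141)² = 101.2355611600²
eq3: (x − 33.906)² + (y + 47.356)² = 24.7874792848²
eq2−eq3, eq2−eq1 (x²,y² cancel):
  157.444·x − 174.994·y = 9406.653549
  20.338·x − 45.800·y = 2270.174653
det = 157.444·-45.800 − -174.994·20.338 = -3651.907228
x = (9406.653549·-45.800 − -174.994·2270.174653) / -3651.907228 = 9.189113
y = (157.444·2270.174653 − 9406.653549·20.338) / -3651.907228 = -45.486604

x=9.189 y=-45.487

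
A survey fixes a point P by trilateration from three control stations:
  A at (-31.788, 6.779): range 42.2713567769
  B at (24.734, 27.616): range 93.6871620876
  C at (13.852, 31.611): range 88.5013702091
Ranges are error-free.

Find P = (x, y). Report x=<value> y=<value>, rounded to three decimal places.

eq1: (x + 31.788)² + (y − 6.779)² = 42.2713567769²
eq2: (x − 24.734)² + (y − 27.616)² = 93.6871620876²
eq3: (x − 13.852)² + (y − 31.611)² = 88.5013702091²
eq1−eq2, eq1−eq3 (x²,y² cancel):
  113.044·x + 41.674·y = -6672.434309
  91.280·x + 49.664·y = -5910.923485
det = 113.044·49.664 − 41.674·91.280 = 1810.214496
x = (-6672.434309·49.664 − 41.674·-5910.923485) / 1810.214496 = -46.982251
y = (113.044·-5910.923485 − -6672.434309·91.280) / 1810.214496 = -32.667195

x=-46.982 y=-32.667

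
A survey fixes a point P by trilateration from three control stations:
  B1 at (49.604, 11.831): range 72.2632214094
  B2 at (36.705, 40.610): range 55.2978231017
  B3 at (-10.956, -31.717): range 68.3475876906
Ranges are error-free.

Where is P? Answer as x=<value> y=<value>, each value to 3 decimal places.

x=-18.418 y=36.222

eq1: (x − 49.604)² + (y − 11.831)² = 72.2632214094²
eq2: (x − 36.705)² + (y − 40.610)² = 55.2978231017²
eq3: (x + 10.956)² + (y + 31.717)² = 68.3475876906²
eq1−eq3, eq1−eq2 (x²,y² cancel):
  -121.120·x − 87.096·y = -923.946927
  -25.798·x + 57.558·y = 2560.023677
det = -121.120·57.558 − -87.096·-25.798 = -9218.327568
x = (-923.946927·57.558 − -87.096·2560.023677) / -9218.327568 = -18.418448
y = (-121.120·2560.023677 − -923.946927·-25.798) / -9218.327568 = 36.221977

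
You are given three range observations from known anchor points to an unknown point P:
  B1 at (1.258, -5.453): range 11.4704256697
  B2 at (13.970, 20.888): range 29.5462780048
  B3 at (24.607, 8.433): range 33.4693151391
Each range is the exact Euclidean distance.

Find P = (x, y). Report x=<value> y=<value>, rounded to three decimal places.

x=-8.075 y=1.215

eq1: (x − 1.258)² + (y + 5.453)² = 11.4704256697²
eq2: (x − 13.970)² + (y − 20.888)² = 29.5462780048²
eq3: (x − 24.607)² + (y − 8.433)² = 33.4693151391²
eq2−eq3, eq2−eq1 (x²,y² cancel):
  21.274·x − 24.910·y = -202.062018
  -25.424·x − 52.682·y = 141.260208
det = 21.274·-52.682 − -24.910·-25.424 = -1754.068708
x = (-202.062018·-52.682 − -24.910·141.260208) / -1754.068708 = -8.074839
y = (21.274·141.260208 − -202.062018·-25.424) / -1754.068708 = 1.215491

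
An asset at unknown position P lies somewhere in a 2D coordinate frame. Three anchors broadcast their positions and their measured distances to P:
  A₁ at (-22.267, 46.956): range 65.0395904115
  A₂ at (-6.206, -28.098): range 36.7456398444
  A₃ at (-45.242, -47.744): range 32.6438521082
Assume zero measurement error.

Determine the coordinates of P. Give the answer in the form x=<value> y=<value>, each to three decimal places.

eq1: (x + 22.267)² + (y − 46.956)² = 65.0395904115²
eq2: (x + 6.206)² + (y + 28.098)² = 36.7456398444²
eq3: (x + 45.242)² + (y + 47.744)² = 32.6438521082²
eq2−eq1, eq2−eq3 (x²,y² cancel):
  -32.122·x + 150.108·y = -1007.233088
  -78.072·x − 39.292·y = 3782.937027
det = -32.122·-39.292 − 150.108·-78.072 = 12981.369400
x = (-1007.233088·-39.292 − 150.108·3782.937027) / 12981.369400 = -40.694698
y = (-32.122·3782.937027 − -1007.233088·-78.072) / 12981.369400 = -15.418420

x=-40.695 y=-15.418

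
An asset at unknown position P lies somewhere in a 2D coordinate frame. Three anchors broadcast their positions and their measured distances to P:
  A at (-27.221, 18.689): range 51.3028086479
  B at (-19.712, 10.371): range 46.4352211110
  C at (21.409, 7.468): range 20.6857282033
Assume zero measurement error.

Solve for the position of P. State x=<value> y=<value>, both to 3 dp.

eq1: (x + 27.221)² + (y − 18.689)² = 51.3028086479²
eq2: (x + 19.712)² + (y − 10.371)² = 46.4352211110²
eq3: (x − 21.409)² + (y − 7.468)² = 20.6857282033²
eq2−eq3, eq2−eq1 (x²,y² cancel):
  82.242·x − 5.806·y = 1746.326128
  -15.018·x + 16.636·y = 118.392561
det = 82.242·16.636 − -5.806·-15.018 = 1280.983404
x = (1746.326128·16.636 − -5.806·118.392561) / 1280.983404 = 23.215967
y = (82.242·118.392561 − 1746.326128·-15.018) / 1280.983404 = 28.074655

x=23.216 y=28.075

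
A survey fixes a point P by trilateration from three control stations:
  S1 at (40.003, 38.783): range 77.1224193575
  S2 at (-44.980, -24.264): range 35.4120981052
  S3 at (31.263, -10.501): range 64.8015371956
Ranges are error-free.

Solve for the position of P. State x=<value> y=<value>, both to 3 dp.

x=-30.788 y=8.180

eq1: (x − 40.003)² + (y − 38.783)² = 77.1224193575²
eq2: (x + 44.980)² + (y + 24.264)² = 35.4120981052²
eq3: (x − 31.263)² + (y + 10.501)² = 64.8015371956²
eq3−eq1, eq3−eq2 (x²,y² cancel):
  17.480·x + 98.568·y = 268.086583
  -152.486·x − 27.526·y = 4469.518457
det = 17.480·-27.526 − 98.568·-152.486 = 14549.085568
x = (268.086583·-27.526 − 98.568·4469.518457) / 14549.085568 = -30.787560
y = (17.480·4469.518457 − 268.086583·-152.486) / 14549.085568 = 8.179664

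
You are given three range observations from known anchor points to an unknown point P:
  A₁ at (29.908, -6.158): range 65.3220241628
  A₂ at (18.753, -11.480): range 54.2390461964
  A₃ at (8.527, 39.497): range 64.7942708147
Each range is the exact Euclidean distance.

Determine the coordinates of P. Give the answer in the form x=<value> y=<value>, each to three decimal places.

x=-35.384 y=-8.149

eq1: (x − 29.908)² + (y + 6.158)² = 65.3220241628²
eq2: (x − 18.753)² + (y + 11.480)² = 54.2390461964²
eq3: (x − 8.527)² + (y − 39.497)² = 64.7942708147²
eq1−eq2, eq1−eq3 (x²,y² cancel):
  -22.310·x − 10.644·y = 876.148689
  -42.762·x + 91.310·y = 768.982620
det = -22.310·91.310 − -10.644·-42.762 = -2492.284828
x = (876.148689·91.310 − -10.644·768.982620) / -2492.284828 = -35.383672
y = (-22.310·768.982620 − 876.148689·-42.762) / -2492.284828 = -8.149096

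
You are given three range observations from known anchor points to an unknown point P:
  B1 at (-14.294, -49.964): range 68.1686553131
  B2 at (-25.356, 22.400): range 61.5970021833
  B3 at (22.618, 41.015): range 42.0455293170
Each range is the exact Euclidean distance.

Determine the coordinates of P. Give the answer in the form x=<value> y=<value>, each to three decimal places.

eq1: (x + 14.294)² + (y + 49.964)² = 68.1686553131²
eq2: (x + 25.356)² + (y − 22.400)² = 61.5970021833²
eq3: (x − 22.618)² + (y − 41.015)² = 42.0455293170²
eq2−eq1, eq2−eq3 (x²,y² cancel):
  22.124·x − 144.728·y = 703.258107
  95.948·x + 37.230·y = 3075.481555
det = 22.124·37.230 − -144.728·95.948 = 14710.038664
x = (703.258107·37.230 − -144.728·3075.481555) / 14710.038664 = 32.038705
y = (22.124·3075.481555 − 703.258107·95.948) / 14710.038664 = 0.038460

x=32.039 y=0.038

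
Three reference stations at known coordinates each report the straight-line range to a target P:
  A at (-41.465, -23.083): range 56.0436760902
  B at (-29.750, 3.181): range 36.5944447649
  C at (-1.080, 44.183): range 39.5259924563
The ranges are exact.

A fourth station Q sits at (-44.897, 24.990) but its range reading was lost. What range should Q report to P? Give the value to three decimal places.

eq1: (x + 41.465)² + (y + 23.083)² = 56.0436760902²
eq2: (x + 29.750)² + (y − 3.181)² = 36.5944447649²
eq3: (x + 1.080)² + (y − 44.183)² = 39.5259924563²
eq1−eq3, eq1−eq2 (x²,y² cancel):
  80.770·x + 134.532·y = 1279.722325
  23.430·x + 52.528·y = 444.750389
det = 80.770·52.528 − 134.532·23.430 = 1090.601800
x = (1279.722325·52.528 − 134.532·444.750389) / 1090.601800 = 6.774329
y = (80.770·444.750389 − 1279.722325·23.430) / 1090.601800 = 5.445246
|P − Q| = √((6.774329 − -44.897)² + (5.445246 − 24.990)²) = 55.244218

55.244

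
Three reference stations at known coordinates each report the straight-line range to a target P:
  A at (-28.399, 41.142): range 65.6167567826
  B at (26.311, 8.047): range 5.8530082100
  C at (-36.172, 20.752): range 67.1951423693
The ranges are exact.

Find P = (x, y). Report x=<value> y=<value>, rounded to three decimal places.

eq1: (x + 28.399)² + (y − 41.142)² = 65.6167567826²
eq2: (x − 26.311)² + (y − 8.047)² = 5.8530082100²
eq3: (x + 36.172)² + (y − 20.752)² = 67.1951423693²
eq1−eq2, eq1−eq3 (x²,y² cancel):
  109.420·x − 66.190·y = 2529.156631
  -15.546·x − 40.780·y = -969.736664
det = 109.420·-40.780 − -66.190·-15.546 = -5491.137340
x = (2529.156631·-40.780 − -66.190·-969.736664) / -5491.137340 = 30.471989
y = (109.420·-969.736664 − 2529.156631·-15.546) / -5491.137340 = 12.163294

x=30.472 y=12.163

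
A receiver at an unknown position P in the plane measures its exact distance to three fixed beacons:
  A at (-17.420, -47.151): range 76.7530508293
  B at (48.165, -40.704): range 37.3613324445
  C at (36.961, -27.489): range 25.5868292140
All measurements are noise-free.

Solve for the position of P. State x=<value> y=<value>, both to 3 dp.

eq1: (x + 17.420)² + (y + 47.151)² = 76.7530508293²
eq2: (x − 48.165)² + (y + 40.704)² = 37.3613324445²
eq3: (x − 36.961)² + (y + 27.489)² = 25.5868292140²
eq1−eq2, eq1−eq3 (x²,y² cancel):
  131.170·x + 12.894·y = 5945.171290
  108.762·x + 39.324·y = 4831.432423
det = 131.170·39.324 − 12.894·108.762 = 3755.751852
x = (5945.171290·39.324 − 12.894·4831.432423) / 3755.751852 = 45.661011
y = (131.170·4831.432423 − 5945.171290·108.762) / 3755.751852 = -3.426672

x=45.661 y=-3.427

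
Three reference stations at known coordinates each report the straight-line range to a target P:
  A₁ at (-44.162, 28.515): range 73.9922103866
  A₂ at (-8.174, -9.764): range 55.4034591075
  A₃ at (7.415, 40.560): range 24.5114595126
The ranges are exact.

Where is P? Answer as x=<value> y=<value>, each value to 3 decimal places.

eq1: (x + 44.162)² + (y − 28.515)² = 73.9922103866²
eq2: (x + 8.174)² + (y + 9.764)² = 55.4034591075²
eq3: (x − 7.415)² + (y − 40.560)² = 24.5114595126²
eq1−eq3, eq1−eq2 (x²,y² cancel):
  103.154·x + 24.090·y = 3810.743906
  71.976·x − 76.558·y = -195.933580
det = 103.154·-76.558 − 24.090·71.976 = -9631.165772
x = (3810.743906·-76.558 − 24.090·-195.933580) / -9631.165772 = 29.801469
y = (103.154·-195.933580 − 3810.743906·71.976) / -9631.165772 = 30.577133

x=29.801 y=30.577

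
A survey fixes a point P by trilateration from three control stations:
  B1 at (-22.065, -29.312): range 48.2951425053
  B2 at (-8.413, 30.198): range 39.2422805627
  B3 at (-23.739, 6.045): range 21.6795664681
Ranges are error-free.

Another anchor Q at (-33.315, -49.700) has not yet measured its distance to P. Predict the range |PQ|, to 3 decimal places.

eq1: (x + 22.065)² + (y + 29.312)² = 48.2951425053²
eq2: (x + 8.413)² + (y − 30.198)² = 39.2422805627²
eq3: (x + 23.739)² + (y − 6.045)² = 21.6795664681²
eq2−eq1, eq2−eq3 (x²,y² cancel):
  -27.304·x − 119.020·y = -429.104410
  -30.652·x − 48.306·y = 687.337355
det = -27.304·-48.306 − -119.020·-30.652 = -2329.254016
x = (-429.104410·-48.306 − -119.020·687.337355) / -2329.254016 = -44.020622
y = (-27.304·687.337355 − -429.104410·-30.652) / -2329.254016 = 13.703944
|P − Q| = √((-44.020622 − -33.315)² + (13.703944 − -49.700)²) = 64.301404

64.301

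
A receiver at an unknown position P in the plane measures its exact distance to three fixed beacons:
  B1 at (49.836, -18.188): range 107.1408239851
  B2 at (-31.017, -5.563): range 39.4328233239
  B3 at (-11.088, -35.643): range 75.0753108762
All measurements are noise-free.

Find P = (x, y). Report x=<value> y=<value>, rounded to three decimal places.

x=-45.233 y=31.218

eq1: (x − 49.836)² + (y + 18.188)² = 107.1408239851²
eq2: (x + 31.017)² + (y + 5.563)² = 39.4328233239²
eq3: (x + 11.088)² + (y + 35.643)² = 75.0753108762²
eq1−eq3, eq1−eq2 (x²,y² cancel):
  -121.848·x − 34.910·y = 4421.790814
  -161.706·x + 25.250·y = 8102.779627
det = -121.848·25.250 − -34.910·-161.706 = -8721.818460
x = (4421.790814·25.250 − -34.910·8102.779627) / -8721.818460 = -45.233486
y = (-121.848·8102.779627 − 4421.790814·-161.706) / -8721.818460 = 31.217961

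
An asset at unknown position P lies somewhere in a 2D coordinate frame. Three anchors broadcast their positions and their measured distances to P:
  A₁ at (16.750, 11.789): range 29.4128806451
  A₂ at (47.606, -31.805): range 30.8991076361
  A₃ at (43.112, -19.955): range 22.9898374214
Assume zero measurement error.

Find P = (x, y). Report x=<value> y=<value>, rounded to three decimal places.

x=20.263 y=-17.413

eq1: (x − 16.750)² + (y − 11.789)² = 29.4128806451²
eq2: (x − 47.606)² + (y + 31.805)² = 30.8991076361²
eq3: (x − 43.112)² + (y + 19.955)² = 22.9898374214²
eq3−eq2, eq3−eq1 (x²,y² cancel):
  8.988·x − 23.700·y = 594.820464
  -52.724·x + 63.488·y = -2173.888471
det = 8.988·63.488 − -23.700·-52.724 = -678.928656
x = (594.820464·63.488 − -23.700·-2173.888471) / -678.928656 = 20.263094
y = (8.988·-2173.888471 − 594.820464·-52.724) / -678.928656 = -17.413324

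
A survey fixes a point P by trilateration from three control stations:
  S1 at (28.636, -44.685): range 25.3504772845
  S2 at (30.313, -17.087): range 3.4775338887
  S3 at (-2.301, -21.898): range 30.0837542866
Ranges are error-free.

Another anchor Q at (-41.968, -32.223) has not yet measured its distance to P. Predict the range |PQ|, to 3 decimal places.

70.822

eq1: (x − 28.636)² + (y + 44.685)² = 25.3504772845²
eq2: (x − 30.313)² + (y + 17.087)² = 3.4775338887²
eq3: (x + 2.301)² + (y + 21.898)² = 30.0837542866²
eq3−eq1, eq3−eq2 (x²,y² cancel):
  61.874·x − 45.574·y = 2594.338289
  65.228·x + 9.622·y = 1618.965563
det = 61.874·9.622 − -45.574·65.228 = 3568.052500
x = (2594.338289·9.622 − -45.574·1618.965563) / 3568.052500 = 27.674890
y = (61.874·1618.965563 − 2594.338289·65.228) / 3568.052500 = -19.352749
|P − Q| = √((27.674890 − -41.968)² + (-19.352749 − -32.223)²) = 70.822140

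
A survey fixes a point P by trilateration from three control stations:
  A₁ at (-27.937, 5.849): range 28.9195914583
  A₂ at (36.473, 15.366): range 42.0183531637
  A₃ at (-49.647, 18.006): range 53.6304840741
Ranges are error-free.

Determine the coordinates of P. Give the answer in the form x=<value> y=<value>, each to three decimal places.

eq1: (x + 27.937)² + (y − 5.849)² = 28.9195914583²
eq2: (x − 36.473)² + (y − 15.366)² = 42.0183531637²
eq3: (x + 49.647)² + (y − 18.006)² = 53.6304840741²
eq1−eq2, eq1−eq3 (x²,y² cancel):
  128.820·x + 19.034·y = -177.492317
  -43.420·x + 24.314·y = -65.532177
det = 128.820·24.314 − 19.034·-43.420 = 3958.585760
x = (-177.492317·24.314 − 19.034·-65.532177) / 3958.585760 = -0.775077
y = (128.820·-65.532177 − -177.492317·-43.420) / 3958.585760 = -4.079379

x=-0.775 y=-4.079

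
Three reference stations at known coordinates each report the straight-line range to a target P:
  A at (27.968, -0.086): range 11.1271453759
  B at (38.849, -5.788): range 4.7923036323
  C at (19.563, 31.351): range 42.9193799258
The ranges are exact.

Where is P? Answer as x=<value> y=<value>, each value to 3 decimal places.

eq1: (x − 27.968)² + (y + 0.086)² = 11.1271453759²
eq2: (x − 38.849)² + (y + 5.788)² = 4.7923036323²
eq3: (x − 19.563)² + (y − 31.351)² = 42.9193799258²
eq2−eq1, eq2−eq3 (x²,y² cancel):
  -21.762·x + 11.404·y = -861.376515
  -38.572·x + 74.278·y = -1996.256574
det = -21.762·74.278 − 11.404·-38.572 = -1176.562748
x = (-861.376515·74.278 − 11.404·-1996.256574) / -1176.562748 = 35.030868
y = (-21.762·-1996.256574 − -861.376515·-38.572) / -1176.562748 = -8.684212

x=35.031 y=-8.684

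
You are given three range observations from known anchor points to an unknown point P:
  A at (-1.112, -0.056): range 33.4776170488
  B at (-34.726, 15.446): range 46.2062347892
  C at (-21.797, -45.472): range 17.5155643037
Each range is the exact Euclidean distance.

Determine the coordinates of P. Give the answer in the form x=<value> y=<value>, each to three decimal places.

eq1: (x + 1.112)² + (y + 0.056)² = 33.4776170488²
eq2: (x + 34.726)² + (y − 15.446)² = 46.2062347892²
eq3: (x + 21.797)² + (y + 45.472)² = 17.5155643037²
eq1−eq2, eq1−eq3 (x²,y² cancel):
  -67.228·x + 31.004·y = 428.969022
  -41.370·x − 90.832·y = 3355.528163
det = -67.228·-90.832 − 31.004·-41.370 = 7389.089176
x = (428.969022·-90.832 − 31.004·3355.528163) / 7389.089176 = -19.352711
y = (-67.228·3355.528163 − 428.969022·-41.370) / 7389.089176 = -28.127824

x=-19.353 y=-28.128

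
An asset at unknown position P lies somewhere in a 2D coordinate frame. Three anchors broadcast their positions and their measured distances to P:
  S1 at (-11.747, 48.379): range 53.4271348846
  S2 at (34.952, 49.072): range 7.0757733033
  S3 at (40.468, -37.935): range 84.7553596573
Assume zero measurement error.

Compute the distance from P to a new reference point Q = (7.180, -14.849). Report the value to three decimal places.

70.645

eq1: (x + 11.747)² + (y − 48.379)² = 53.4271348846²
eq2: (x − 34.952)² + (y − 49.072)² = 7.0757733033²
eq3: (x − 40.468)² + (y + 37.935)² = 84.7553596573²
eq2−eq1, eq2−eq3 (x²,y² cancel):
  -93.398·x − 1.386·y = -3955.576012
  11.032·x − 174.014·y = -7686.384662
det = -93.398·-174.014 − -1.386·11.032 = 16267.849924
x = (-3955.576012·-174.014 − -1.386·-7686.384662) / 16267.849924 = 41.657151
y = (-93.398·-7686.384662 − -3955.576012·11.032) / 16267.849924 = 46.812017
|P − Q| = √((41.657151 − 7.180)² + (46.812017 − -14.849)²) = 70.645275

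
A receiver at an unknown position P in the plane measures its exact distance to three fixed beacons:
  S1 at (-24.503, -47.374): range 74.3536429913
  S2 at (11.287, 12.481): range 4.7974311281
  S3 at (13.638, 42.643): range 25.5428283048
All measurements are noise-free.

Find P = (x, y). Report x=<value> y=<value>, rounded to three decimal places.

eq1: (x + 24.503)² + (y + 47.374)² = 74.3536429913²
eq2: (x − 11.287)² + (y − 12.481)² = 4.7974311281²
eq3: (x − 13.638)² + (y − 42.643)² = 25.5428283048²
eq1−eq2, eq1−eq3 (x²,y² cancel):
  71.580·x + 119.710·y = 2943.927726
  76.282·x + 180.034·y = 4035.755756
det = 71.580·180.034 − 119.710·76.282 = 3755.115500
x = (2943.927726·180.034 − 119.710·4035.755756) / 3755.115500 = 12.486104
y = (71.580·4035.755756 − 2943.927726·76.282) / 3755.115500 = 17.126158

x=12.486 y=17.126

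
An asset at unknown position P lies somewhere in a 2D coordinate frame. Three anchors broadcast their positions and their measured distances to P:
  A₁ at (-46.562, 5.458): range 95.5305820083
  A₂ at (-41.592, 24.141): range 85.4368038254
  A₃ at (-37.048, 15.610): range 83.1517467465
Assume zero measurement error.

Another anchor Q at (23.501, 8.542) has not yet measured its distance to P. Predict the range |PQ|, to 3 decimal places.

37.234

eq1: (x + 46.562)² + (y − 5.458)² = 95.5305820083²
eq2: (x + 41.592)² + (y − 24.141)² = 85.4368038254²
eq3: (x + 37.048)² + (y − 15.610)² = 83.1517467465²
eq1−eq3, eq1−eq2 (x²,y² cancel):
  19.028·x + 20.304·y = 1630.295908
  9.940·x + 37.366·y = 1941.517388
det = 19.028·37.366 − 20.304·9.940 = 509.178488
x = (1630.295908·37.366 − 20.304·1941.517388) / 509.178488 = 42.219120
y = (19.028·1941.517388 − 1630.295908·9.940) / 509.178488 = 40.728452
|P − Q| = √((42.219120 − 23.501)² + (40.728452 − 8.542)²) = 37.233529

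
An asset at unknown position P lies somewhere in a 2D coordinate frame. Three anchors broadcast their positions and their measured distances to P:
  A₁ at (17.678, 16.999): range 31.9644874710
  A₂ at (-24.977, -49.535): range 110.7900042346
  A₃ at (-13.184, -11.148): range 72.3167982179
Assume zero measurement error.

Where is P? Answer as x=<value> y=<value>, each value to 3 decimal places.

eq1: (x − 17.678)² + (y − 16.999)² = 31.9644874710²
eq2: (x + 24.977)² + (y + 49.535)² = 110.7900042346²
eq3: (x + 13.184)² + (y + 11.148)² = 72.3167982179²
eq3−eq2, eq3−eq1 (x²,y² cancel):
  -23.586·x − 76.774·y = -4265.234740
  61.724·x + 56.294·y = 4511.372770
det = -23.586·56.294 − -76.774·61.724 = 3411.048092
x = (-4265.234740·56.294 − -76.774·4511.372770) / 3411.048092 = 31.148493
y = (-23.586·4511.372770 − -4265.234740·61.724) / 3411.048092 = 45.986485

x=31.148 y=45.986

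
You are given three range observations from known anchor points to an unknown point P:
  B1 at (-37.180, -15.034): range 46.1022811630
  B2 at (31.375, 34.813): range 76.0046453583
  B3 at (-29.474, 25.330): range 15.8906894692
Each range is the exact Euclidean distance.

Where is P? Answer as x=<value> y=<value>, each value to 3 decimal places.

x=-44.506 y=30.482

eq1: (x + 37.180)² + (y + 15.034)² = 46.1022811630²
eq2: (x − 31.375)² + (y − 34.813)² = 76.0046453583²
eq3: (x + 29.474)² + (y − 25.330)² = 15.8906894692²
eq3−eq1, eq3−eq2 (x²,y² cancel):
  -15.412·x − 80.728·y = -1774.858337
  121.698·x + 18.966·y = -4838.182086
det = -15.412·18.966 − -80.728·121.698 = 9532.132152
x = (-1774.858337·18.966 − -80.728·-4838.182086) / 9532.132152 = -44.506173
y = (-15.412·-4838.182086 − -1774.858337·121.698) / 9532.132152 = 30.482453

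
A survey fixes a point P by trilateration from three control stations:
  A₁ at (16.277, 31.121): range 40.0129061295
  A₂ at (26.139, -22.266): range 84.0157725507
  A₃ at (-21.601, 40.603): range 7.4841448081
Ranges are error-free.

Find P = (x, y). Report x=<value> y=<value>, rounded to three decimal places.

eq1: (x − 16.277)² + (y − 31.121)² = 40.0129061295²
eq2: (x − 26.139)² + (y + 22.266)² = 84.0157725507²
eq3: (x + 21.601)² + (y − 40.603)² = 7.4841448081²
eq2−eq3, eq2−eq1 (x²,y² cancel):
  -95.480·x + 125.738·y = 7938.822347
  -19.724·x + 106.774·y = 5512.052673
det = -95.480·106.774 − 125.738·-19.724 = -7714.725208
x = (7938.822347·106.774 − 125.738·5512.052673) / -7714.725208 = -20.037699
y = (-95.480·5512.052673 − 7938.822347·-19.724) / -7714.725208 = 47.922051

x=-20.038 y=47.922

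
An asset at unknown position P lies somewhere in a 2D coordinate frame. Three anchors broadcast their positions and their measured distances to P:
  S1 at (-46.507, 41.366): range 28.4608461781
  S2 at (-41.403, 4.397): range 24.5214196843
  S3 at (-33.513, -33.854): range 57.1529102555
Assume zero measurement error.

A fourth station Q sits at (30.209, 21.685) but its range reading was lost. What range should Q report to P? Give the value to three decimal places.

eq1: (x + 46.507)² + (y − 41.366)² = 28.4608461781²
eq2: (x + 41.403)² + (y − 4.397)² = 24.5214196843²
eq3: (x + 33.513)² + (y + 33.854)² = 57.1529102555²
eq3−eq2, eq3−eq1 (x²,y² cancel):
  -15.780·x + 76.502·y = 2129.482660
  -25.988·x + 150.440·y = 4061.267905
det = -15.780·150.440 − 76.502·-25.988 = -385.809224
x = (2129.482660·150.440 − 76.502·4061.267905) / -385.809224 = -25.049308
y = (-15.780·4061.267905 − 2129.482660·-25.988) / -385.809224 = 22.668748
|P − Q| = √((-25.049308 − 30.209)² + (22.668748 − 21.685)²) = 55.267064

55.267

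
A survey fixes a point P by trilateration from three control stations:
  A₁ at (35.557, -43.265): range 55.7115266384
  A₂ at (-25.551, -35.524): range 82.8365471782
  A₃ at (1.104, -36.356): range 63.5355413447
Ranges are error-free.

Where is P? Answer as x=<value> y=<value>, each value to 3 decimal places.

x=42.269 y=12.041

eq1: (x − 35.557)² + (y + 43.265)² = 55.7115266384²
eq2: (x + 25.551)² + (y + 35.524)² = 82.8365471782²
eq3: (x − 1.104)² + (y + 36.356)² = 63.5355413447²
eq1−eq2, eq1−eq3 (x²,y² cancel):
  -122.216·x + 15.482·y = -4979.471645
  -68.906·x + 13.818·y = -2746.173736
det = -122.216·13.818 − 15.482·-68.906 = -621.977996
x = (-4979.471645·13.818 − 15.482·-2746.173736) / -621.977996 = 42.268501
y = (-122.216·-2746.173736 − -4979.471645·-68.906) / -621.977996 = 12.040786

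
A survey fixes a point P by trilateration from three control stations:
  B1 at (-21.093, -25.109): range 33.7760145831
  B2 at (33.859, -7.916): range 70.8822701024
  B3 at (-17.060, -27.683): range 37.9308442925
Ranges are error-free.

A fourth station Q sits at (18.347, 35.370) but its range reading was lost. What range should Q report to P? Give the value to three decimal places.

61.914

eq1: (x + 21.093)² + (y + 25.109)² = 33.7760145831²
eq2: (x − 33.859)² + (y + 7.916)² = 70.8822701024²
eq3: (x + 17.060)² + (y + 27.683)² = 37.9308442925²
eq2−eq1, eq2−eq3 (x²,y² cancel):
  -109.904·x − 34.386·y = 3749.758647
  -101.838·x − 39.534·y = 3433.844418
det = -109.904·-39.534 − -34.386·-101.838 = 843.143268
x = (3749.758647·-39.534 − -34.386·3433.844418) / 843.143268 = -35.778954
y = (-109.904·3433.844418 − 3749.758647·-101.838) / 843.143268 = 5.307146
|P − Q| = √((-35.778954 − 18.347)² + (5.307146 − 35.370)²) = 61.914410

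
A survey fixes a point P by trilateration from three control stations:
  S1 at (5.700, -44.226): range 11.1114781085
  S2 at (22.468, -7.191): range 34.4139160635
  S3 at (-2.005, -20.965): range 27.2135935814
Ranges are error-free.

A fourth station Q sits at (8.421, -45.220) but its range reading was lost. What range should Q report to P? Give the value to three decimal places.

eq1: (x − 5.700)² + (y + 44.226)² = 11.1114781085²
eq2: (x − 22.468)² + (y + 7.191)² = 34.4139160635²
eq3: (x + 2.005)² + (y + 20.965)² = 27.2135935814²
eq1−eq3, eq1−eq2 (x²,y² cancel):
  -15.410·x + 46.522·y = -2161.992556
  33.536·x + 74.070·y = -2492.760244
det = -15.410·74.070 − 46.522·33.536 = -2701.580492
x = (-2161.992556·74.070 − 46.522·-2492.760244) / -2701.580492 = 16.349909
y = (-15.410·-2492.760244 − -2161.992556·33.536) / -2701.580492 = -41.056714
|P − Q| = √((16.349909 − 8.421)² + (-41.056714 − -45.220)²) = 8.955476

8.955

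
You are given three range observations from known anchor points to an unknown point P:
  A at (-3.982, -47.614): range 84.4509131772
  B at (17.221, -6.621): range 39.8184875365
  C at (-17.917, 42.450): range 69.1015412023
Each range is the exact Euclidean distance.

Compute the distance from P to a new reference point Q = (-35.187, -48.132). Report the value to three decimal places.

106.648

eq1: (x + 3.982)² + (y + 47.614)² = 84.4509131772²
eq2: (x − 17.221)² + (y + 6.621)² = 39.8184875365²
eq3: (x + 17.917)² + (y − 42.450)² = 69.1015412023²
eq3−eq1, eq3−eq2 (x²,y² cancel):
  27.870·x − 180.128·y = -2197.005809
  70.276·x − 98.142·y = 1406.890140
det = 27.870·-98.142 − -180.128·70.276 = 9923.457788
x = (-2197.005809·-98.142 − -180.128·1406.890140) / 9923.457788 = 47.265667
y = (27.870·1406.890140 − -2197.005809·70.276) / 9923.457788 = 19.510015
|P − Q| = √((47.265667 − -35.187)² + (19.510015 − -48.132)²) = 106.648415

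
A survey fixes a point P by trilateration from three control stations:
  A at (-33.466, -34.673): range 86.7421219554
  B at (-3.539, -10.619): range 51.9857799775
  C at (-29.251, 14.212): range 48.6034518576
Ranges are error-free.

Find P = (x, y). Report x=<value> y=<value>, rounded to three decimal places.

eq1: (x + 33.466)² + (y + 34.673)² = 86.7421219554²
eq2: (x + 3.539)² + (y + 10.619)² = 51.9857799775²
eq3: (x + 29.251)² + (y − 14.212)² = 48.6034518576²
eq1−eq3, eq1−eq2 (x²,y² cancel):
  8.430·x + 97.770·y = 3897.312049
  59.854·x + 48.108·y = 2624.771998
det = 8.430·48.108 − 97.770·59.854 = -5446.375140
x = (3897.312049·48.108 − 97.770·2624.771998) / -5446.375140 = 12.693226
y = (8.430·2624.771998 − 3897.312049·59.854) / -5446.375140 = 38.767599

x=12.693 y=38.768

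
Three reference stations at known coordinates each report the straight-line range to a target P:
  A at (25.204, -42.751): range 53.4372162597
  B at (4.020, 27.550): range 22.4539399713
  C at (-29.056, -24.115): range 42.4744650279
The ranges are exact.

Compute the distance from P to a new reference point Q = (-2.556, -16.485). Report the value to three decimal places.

22.111

eq1: (x − 25.204)² + (y + 42.751)² = 53.4372162597²
eq2: (x − 4.020)² + (y − 27.550)² = 22.4539399713²
eq3: (x + 29.056)² + (y + 24.115)² = 42.4744650279²
eq3−eq2, eq3−eq1 (x²,y² cancel):
  66.152·x + 103.330·y = 649.279298
  108.520·x − 37.272·y = -14.350646
det = 66.152·-37.272 − 103.330·108.520 = -13678.988944
x = (649.279298·-37.272 − 103.330·-14.350646) / -13678.988944 = 1.660728
y = (66.152·-14.350646 − 649.279298·108.520) / -13678.988944 = 5.220350
|P − Q| = √((1.660728 − -2.556)² + (5.220350 − -16.485)²) = 22.111152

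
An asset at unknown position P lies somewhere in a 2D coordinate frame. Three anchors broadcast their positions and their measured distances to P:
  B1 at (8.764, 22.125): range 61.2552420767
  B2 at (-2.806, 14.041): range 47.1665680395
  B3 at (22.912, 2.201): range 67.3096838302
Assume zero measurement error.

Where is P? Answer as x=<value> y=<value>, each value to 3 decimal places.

eq1: (x − 8.764)² + (y − 22.125)² = 61.2552420767²
eq2: (x + 2.806)² + (y − 14.041)² = 47.1665680395²
eq3: (x − 22.912)² + (y − 2.201)² = 67.3096838302²
eq2−eq3, eq2−eq1 (x²,y² cancel):
  51.436·x − 23.680·y = -1981.127569
  23.140·x + 16.168·y = -1166.219537
det = 51.436·16.168 − -23.680·23.140 = 1379.572448
x = (-1981.127569·16.168 − -23.680·-1166.219537) / 1379.572448 = -43.235822
y = (51.436·-1166.219537 − -1981.127569·23.140) / 1379.572448 = -10.251275

x=-43.236 y=-10.251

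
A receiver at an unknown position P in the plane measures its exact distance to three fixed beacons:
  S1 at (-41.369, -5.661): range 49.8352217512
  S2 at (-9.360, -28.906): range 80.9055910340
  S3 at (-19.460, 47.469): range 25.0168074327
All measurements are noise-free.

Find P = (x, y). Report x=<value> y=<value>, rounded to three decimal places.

eq1: (x + 41.369)² + (y + 5.661)² = 49.8352217512²
eq2: (x + 9.360)² + (y + 28.906)² = 80.9055910340²
eq3: (x + 19.460)² + (y − 47.469)² = 25.0168074327²
eq1−eq3, eq1−eq2 (x²,y² cancel):
  43.818·x + 106.260·y = 2746.265152
  64.018·x − 46.490·y = -4882.439980
det = 43.818·-46.490 − 106.260·64.018 = -8839.651500
x = (2746.265152·-46.490 − 106.260·-4882.439980) / -8839.651500 = -44.247695
y = (43.818·-4882.439980 − 2746.265152·64.018) / -8839.651500 = 44.091009

x=-44.248 y=44.091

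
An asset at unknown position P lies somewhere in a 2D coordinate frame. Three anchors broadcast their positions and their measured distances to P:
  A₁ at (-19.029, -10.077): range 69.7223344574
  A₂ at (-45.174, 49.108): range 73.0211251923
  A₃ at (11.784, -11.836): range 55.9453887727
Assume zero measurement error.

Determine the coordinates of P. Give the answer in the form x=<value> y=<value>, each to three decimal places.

eq1: (x + 19.029)² + (y + 10.077)² = 69.7223344574²
eq2: (x + 45.174)² + (y − 49.108)² = 73.0211251923²
eq3: (x − 11.784)² + (y + 11.836)² = 55.9453887727²
eq1−eq2, eq1−eq3 (x²,y² cancel):
  -52.290·x + 118.370·y = 3517.756368
  61.626·x − 3.518·y = 1546.622179
det = -52.290·-3.518 − 118.370·61.626 = -7110.713400
x = (3517.756368·-3.518 − 118.370·1546.622179) / -7110.713400 = 27.486572
y = (-52.290·1546.622179 − 3517.756368·61.626) / -7110.713400 = 41.860515

x=27.487 y=41.861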